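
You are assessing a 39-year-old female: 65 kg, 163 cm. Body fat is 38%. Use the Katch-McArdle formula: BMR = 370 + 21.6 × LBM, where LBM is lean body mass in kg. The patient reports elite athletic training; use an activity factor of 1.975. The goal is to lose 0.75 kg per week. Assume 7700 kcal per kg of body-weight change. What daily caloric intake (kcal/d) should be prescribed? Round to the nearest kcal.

LBM = 65 × (1 − 0.38) = 40.3 kg. Katch-McArdle: BMR = 370 + 21.6 × 40.3 = 1240.48 kcal/day.
TEE = 1240.48 × 1.975 = 2449.948 kcal/day.
Required daily deficit = 0.75 × 7700 ÷ 7 = 825 kcal/day.
Target intake = 2449.948 − 825 = 1624.948 kcal/day.

1625 kcal/d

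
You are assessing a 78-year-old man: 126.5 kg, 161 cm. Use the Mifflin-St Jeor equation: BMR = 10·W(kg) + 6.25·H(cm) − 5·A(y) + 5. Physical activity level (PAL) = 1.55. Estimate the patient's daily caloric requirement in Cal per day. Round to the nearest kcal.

Mifflin-St Jeor (male): BMR = 10(126.5) + 6.25(161) − 5(78) + 5 = 1265 + 1006.25 − 390 + 5 = 1886.25 kcal/day.
TEE = BMR × activity factor = 1886.25 × 1.55 = 2923.6875 kcal/day.

2924 Cal per day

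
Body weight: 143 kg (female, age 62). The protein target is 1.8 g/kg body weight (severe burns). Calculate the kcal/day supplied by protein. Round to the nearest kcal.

Protein = 1.8 g/kg × 143 kg = 257.4 g/day.
Protein energy = 257.4 g × 4 kcal/g = 1029.6 kcal/day.

1030 kcal/day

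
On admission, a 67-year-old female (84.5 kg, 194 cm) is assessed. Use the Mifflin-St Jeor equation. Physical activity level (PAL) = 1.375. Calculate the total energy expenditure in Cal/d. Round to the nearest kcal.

2147 Cal/d

Mifflin-St Jeor (female): BMR = 10(84.5) + 6.25(194) − 5(67) − 161 = 845 + 1212.5 − 335 − 161 = 1561.5 kcal/day.
TEE = BMR × activity factor = 1561.5 × 1.375 = 2147.0625 kcal/day.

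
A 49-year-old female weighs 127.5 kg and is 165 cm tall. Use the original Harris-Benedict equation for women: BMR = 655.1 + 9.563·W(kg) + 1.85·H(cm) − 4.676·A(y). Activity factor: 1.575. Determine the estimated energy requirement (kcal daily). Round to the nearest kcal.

3072 kcal daily

Harris-Benedict: BMR = 655.1 + 9.563(127.5) + 1.85(165) − 4.676(49) = 1950.5085 kcal/day.
TEE = BMR × activity factor = 1950.5085 × 1.575 = 3072.0509 kcal/day.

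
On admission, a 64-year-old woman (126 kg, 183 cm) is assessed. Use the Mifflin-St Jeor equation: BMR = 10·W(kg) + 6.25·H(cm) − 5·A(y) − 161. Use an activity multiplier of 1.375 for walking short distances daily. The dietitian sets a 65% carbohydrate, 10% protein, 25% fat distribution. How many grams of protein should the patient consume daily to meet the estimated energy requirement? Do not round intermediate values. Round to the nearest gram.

Mifflin-St Jeor (female): BMR = 10(126) + 6.25(183) − 5(64) − 161 = 1260 + 1143.75 − 320 − 161 = 1922.75 kcal/day.
TEE = 1922.75 × 1.375 = 2643.7813 kcal/day.
Protein energy = 10% × 2643.7813 = 264.3781 kcal.
Protein = 264.3781 ÷ 4 kcal/g = 66.0945 g.

66 g/day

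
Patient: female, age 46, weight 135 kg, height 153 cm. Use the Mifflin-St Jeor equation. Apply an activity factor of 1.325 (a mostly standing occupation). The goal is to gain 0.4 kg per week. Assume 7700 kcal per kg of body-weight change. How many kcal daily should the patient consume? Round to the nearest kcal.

2978 kcal daily

Mifflin-St Jeor (female): BMR = 10(135) + 6.25(153) − 5(46) − 161 = 1350 + 956.25 − 230 − 161 = 1915.25 kcal/day.
TEE = 1915.25 × 1.325 = 2537.7063 kcal/day.
Required daily surplus = 0.4 × 7700 ÷ 7 = 440 kcal/day.
Target intake = 2537.7063 + 440 = 2977.7063 kcal/day.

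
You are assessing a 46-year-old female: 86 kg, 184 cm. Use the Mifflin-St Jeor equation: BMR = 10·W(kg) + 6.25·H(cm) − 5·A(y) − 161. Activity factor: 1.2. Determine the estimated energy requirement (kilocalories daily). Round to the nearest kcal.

1943 kilocalories daily

Mifflin-St Jeor (female): BMR = 10(86) + 6.25(184) − 5(46) − 161 = 860 + 1150 − 230 − 161 = 1619 kcal/day.
TEE = BMR × activity factor = 1619 × 1.2 = 1942.8 kcal/day.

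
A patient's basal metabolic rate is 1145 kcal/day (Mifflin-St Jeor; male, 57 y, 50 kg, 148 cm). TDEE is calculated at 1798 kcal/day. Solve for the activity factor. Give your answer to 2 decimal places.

Activity factor = TEE ÷ BMR = 1798 ÷ 1145 = 1.57.

1.57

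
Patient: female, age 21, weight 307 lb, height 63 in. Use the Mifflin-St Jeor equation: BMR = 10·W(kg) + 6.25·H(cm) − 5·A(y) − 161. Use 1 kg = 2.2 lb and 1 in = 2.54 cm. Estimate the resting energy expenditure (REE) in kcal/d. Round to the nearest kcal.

Convert to metric: weight = 307 ÷ 2.2 = 139.5455 kg; height = 63 × 2.54 = 160.02 cm.
Mifflin-St Jeor (female): BMR = 10(139.5455) + 6.25(160.02) − 5(21) − 161 = 1395.4545 + 1000.125 − 105 − 161 = 2129.5795 kcal/day.

2130 kcal/d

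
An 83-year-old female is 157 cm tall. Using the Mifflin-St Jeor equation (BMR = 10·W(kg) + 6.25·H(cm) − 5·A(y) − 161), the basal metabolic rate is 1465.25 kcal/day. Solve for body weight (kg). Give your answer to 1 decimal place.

1465.25 = 10·W + 6.25(157) − 5(83) − 161
10·W = 1465.25 − 405.25 = 1060, so W = 106 kg.

106.0 kg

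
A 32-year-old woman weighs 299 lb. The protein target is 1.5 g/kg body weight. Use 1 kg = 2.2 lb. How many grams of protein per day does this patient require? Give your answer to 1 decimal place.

203.9 g/day

Weight in kg = 299 ÷ 2.2 = 135.9091 kg.
Protein = 1.5 g/kg × 135.9091 kg = 203.8636 g/day.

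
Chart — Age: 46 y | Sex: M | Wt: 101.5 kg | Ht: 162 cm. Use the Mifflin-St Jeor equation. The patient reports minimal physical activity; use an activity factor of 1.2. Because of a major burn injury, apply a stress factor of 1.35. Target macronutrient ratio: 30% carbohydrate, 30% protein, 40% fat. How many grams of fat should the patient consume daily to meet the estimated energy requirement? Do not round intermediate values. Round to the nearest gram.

Mifflin-St Jeor (male): BMR = 10(101.5) + 6.25(162) − 5(46) + 5 = 1015 + 1012.5 − 230 + 5 = 1802.5 kcal/day.
TEE = 1802.5 × 1.2 = 2163 kcal/day.
With stress factor 1.35: 2163 × 1.35 = 2920.05 kcal/day.
Fat energy = 40% × 2920.05 = 1168.02 kcal.
Fat = 1168.02 ÷ 9 kcal/g = 129.78 g.

130 g/day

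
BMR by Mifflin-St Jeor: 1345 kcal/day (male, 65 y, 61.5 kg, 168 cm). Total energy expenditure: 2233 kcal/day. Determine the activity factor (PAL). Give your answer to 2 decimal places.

Activity factor = TEE ÷ BMR = 2233 ÷ 1345 = 1.66.

1.66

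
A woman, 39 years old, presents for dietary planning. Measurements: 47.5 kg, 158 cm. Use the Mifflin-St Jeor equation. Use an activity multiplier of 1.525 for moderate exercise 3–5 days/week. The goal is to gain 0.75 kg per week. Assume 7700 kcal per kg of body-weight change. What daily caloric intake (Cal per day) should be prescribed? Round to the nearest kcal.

2512 Cal per day

Mifflin-St Jeor (female): BMR = 10(47.5) + 6.25(158) − 5(39) − 161 = 475 + 987.5 − 195 − 161 = 1106.5 kcal/day.
TEE = 1106.5 × 1.525 = 1687.4125 kcal/day.
Required daily surplus = 0.75 × 7700 ÷ 7 = 825 kcal/day.
Target intake = 1687.4125 + 825 = 2512.4125 kcal/day.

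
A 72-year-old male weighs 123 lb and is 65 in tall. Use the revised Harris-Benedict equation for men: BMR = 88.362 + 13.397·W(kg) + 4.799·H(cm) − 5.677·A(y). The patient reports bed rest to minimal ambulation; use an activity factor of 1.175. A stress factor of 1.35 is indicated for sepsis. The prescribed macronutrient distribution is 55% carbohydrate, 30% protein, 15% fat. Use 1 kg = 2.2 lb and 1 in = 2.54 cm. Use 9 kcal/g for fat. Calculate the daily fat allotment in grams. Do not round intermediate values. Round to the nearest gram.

Convert to metric: weight = 123 ÷ 2.2 = 55.9091 kg; height = 65 × 2.54 = 165.1 cm.
Harris-Benedict: BMR = 88.362 + 13.397(55.9091) + 4.799(165.1) − 5.677(72) = 1220.947 kcal/day.
TEE = 1220.947 × 1.175 = 1434.6127 kcal/day.
With stress factor 1.35: 1434.6127 × 1.35 = 1936.7272 kcal/day.
Fat energy = 15% × 1936.7272 = 290.5091 kcal.
Fat = 290.5091 ÷ 9 kcal/g = 32.2788 g.

32 g/day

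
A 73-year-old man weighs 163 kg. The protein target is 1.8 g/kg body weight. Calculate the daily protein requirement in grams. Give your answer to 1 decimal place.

Protein = 1.8 g/kg × 163 kg = 293.4 g/day.

293.4 g/day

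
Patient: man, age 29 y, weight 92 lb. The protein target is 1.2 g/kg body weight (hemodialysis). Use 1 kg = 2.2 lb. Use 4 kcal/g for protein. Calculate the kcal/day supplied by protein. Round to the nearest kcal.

Weight in kg = 92 ÷ 2.2 = 41.8182 kg.
Protein = 1.2 g/kg × 41.8182 kg = 50.1818 g/day.
Protein energy = 50.1818 g × 4 kcal/g = 200.7273 kcal/day.

201 kcal/day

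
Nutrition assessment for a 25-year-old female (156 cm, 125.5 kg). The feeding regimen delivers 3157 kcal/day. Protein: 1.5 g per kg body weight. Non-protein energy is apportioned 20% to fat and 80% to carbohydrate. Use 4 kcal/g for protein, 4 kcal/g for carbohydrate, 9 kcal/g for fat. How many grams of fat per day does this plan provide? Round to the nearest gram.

Protein = 1.5 × 125.5 = 188.25 g → 188.25 × 4 = 753 kcal.
Non-protein calories = 3157 − 753 = 2404 kcal.
Fat: 20% × 2404 = 480.8 kcal; carbohydrate: 1923.2 kcal.
Fat: 480.8 kcal ÷ 9 kcal/g = 53.4222 g.

53 g/day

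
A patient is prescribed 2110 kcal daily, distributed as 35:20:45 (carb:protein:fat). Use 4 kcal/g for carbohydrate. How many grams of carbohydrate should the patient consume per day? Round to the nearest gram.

185 g/day

Carbohydrate energy = 35% × 2110 = 738.5 kcal.
At 4 kcal/g: 738.5 ÷ 4 = 184.625 g.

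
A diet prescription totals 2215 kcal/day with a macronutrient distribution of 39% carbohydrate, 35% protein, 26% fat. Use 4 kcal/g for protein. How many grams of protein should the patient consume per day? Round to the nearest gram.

Protein energy = 35% × 2215 = 775.25 kcal.
At 4 kcal/g: 775.25 ÷ 4 = 193.8125 g.

194 g/day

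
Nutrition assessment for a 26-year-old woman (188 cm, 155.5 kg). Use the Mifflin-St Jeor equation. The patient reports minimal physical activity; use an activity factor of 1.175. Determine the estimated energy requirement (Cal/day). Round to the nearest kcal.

Mifflin-St Jeor (female): BMR = 10(155.5) + 6.25(188) − 5(26) − 161 = 1555 + 1175 − 130 − 161 = 2439 kcal/day.
TEE = BMR × activity factor = 2439 × 1.175 = 2865.825 kcal/day.

2866 Cal/day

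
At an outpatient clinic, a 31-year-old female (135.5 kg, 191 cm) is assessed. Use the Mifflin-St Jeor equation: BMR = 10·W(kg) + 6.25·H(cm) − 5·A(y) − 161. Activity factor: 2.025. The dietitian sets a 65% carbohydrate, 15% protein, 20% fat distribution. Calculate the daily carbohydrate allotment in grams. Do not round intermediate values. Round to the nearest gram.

Mifflin-St Jeor (female): BMR = 10(135.5) + 6.25(191) − 5(31) − 161 = 1355 + 1193.75 − 155 − 161 = 2232.75 kcal/day.
TEE = 2232.75 × 2.025 = 4521.3188 kcal/day.
Carbohydrate energy = 65% × 4521.3188 = 2938.8572 kcal.
Carbohydrate = 2938.8572 ÷ 4 kcal/g = 734.7143 g.

735 g/day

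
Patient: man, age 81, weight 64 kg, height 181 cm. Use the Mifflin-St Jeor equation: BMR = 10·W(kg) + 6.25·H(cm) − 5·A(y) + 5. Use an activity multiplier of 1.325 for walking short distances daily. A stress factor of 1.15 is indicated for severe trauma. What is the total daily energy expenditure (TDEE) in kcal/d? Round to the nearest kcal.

2089 kcal/d

Mifflin-St Jeor (male): BMR = 10(64) + 6.25(181) − 5(81) + 5 = 640 + 1131.25 − 405 + 5 = 1371.25 kcal/day.
TEE = BMR × activity factor = 1371.25 × 1.325 = 1816.9063 kcal/day.
Apply stress factor: 1816.9063 × 1.15 = 2089.4422 kcal/day.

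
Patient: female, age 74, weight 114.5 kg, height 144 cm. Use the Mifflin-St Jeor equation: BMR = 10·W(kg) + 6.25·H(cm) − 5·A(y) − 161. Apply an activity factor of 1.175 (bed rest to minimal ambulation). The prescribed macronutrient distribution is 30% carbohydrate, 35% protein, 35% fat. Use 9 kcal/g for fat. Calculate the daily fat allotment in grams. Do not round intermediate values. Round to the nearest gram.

69 g/day

Mifflin-St Jeor (female): BMR = 10(114.5) + 6.25(144) − 5(74) − 161 = 1145 + 900 − 370 − 161 = 1514 kcal/day.
TEE = 1514 × 1.175 = 1778.95 kcal/day.
Fat energy = 35% × 1778.95 = 622.6325 kcal.
Fat = 622.6325 ÷ 9 kcal/g = 69.1814 g.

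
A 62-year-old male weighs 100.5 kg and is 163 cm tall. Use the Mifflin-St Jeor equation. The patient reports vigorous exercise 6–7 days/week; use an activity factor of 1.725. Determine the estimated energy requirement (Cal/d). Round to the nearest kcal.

Mifflin-St Jeor (male): BMR = 10(100.5) + 6.25(163) − 5(62) + 5 = 1005 + 1018.75 − 310 + 5 = 1718.75 kcal/day.
TEE = BMR × activity factor = 1718.75 × 1.725 = 2964.8438 kcal/day.

2965 Cal/d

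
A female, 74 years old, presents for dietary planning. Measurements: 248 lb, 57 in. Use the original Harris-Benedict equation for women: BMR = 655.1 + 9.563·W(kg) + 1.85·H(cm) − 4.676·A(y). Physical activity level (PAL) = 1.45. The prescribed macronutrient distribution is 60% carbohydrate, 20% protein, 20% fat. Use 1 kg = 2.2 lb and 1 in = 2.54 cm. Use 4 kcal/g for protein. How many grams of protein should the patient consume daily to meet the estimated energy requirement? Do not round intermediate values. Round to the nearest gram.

Convert to metric: weight = 248 ÷ 2.2 = 112.7273 kg; height = 57 × 2.54 = 144.78 cm.
Harris-Benedict: BMR = 655.1 + 9.563(112.7273) + 1.85(144.78) − 4.676(74) = 1654.9299 kcal/day.
TEE = 1654.9299 × 1.45 = 2399.6484 kcal/day.
Protein energy = 20% × 2399.6484 = 479.9297 kcal.
Protein = 479.9297 ÷ 4 kcal/g = 119.9824 g.

120 g/day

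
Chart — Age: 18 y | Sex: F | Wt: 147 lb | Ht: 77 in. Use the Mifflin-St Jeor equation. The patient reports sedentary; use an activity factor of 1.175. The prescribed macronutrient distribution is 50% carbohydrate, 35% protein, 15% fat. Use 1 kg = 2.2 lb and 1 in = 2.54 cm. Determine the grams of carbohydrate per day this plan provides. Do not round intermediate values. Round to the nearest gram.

241 g/day

Convert to metric: weight = 147 ÷ 2.2 = 66.8182 kg; height = 77 × 2.54 = 195.58 cm.
Mifflin-St Jeor (female): BMR = 10(66.8182) + 6.25(195.58) − 5(18) − 161 = 668.1818 + 1222.375 − 90 − 161 = 1639.5568 kcal/day.
TEE = 1639.5568 × 1.175 = 1926.4793 kcal/day.
Carbohydrate energy = 50% × 1926.4793 = 963.2396 kcal.
Carbohydrate = 963.2396 ÷ 4 kcal/g = 240.8099 g.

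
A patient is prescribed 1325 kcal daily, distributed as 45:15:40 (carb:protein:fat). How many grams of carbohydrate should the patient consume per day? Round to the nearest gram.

149 g/day

Carbohydrate energy = 45% × 1325 = 596.25 kcal.
At 4 kcal/g: 596.25 ÷ 4 = 149.0625 g.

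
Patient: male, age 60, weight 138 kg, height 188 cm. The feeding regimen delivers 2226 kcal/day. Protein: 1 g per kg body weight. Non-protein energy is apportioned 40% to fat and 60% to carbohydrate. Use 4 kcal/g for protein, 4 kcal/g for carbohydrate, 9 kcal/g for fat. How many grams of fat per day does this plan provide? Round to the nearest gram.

Protein = 1 × 138 = 138 g → 138 × 4 = 552 kcal.
Non-protein calories = 2226 − 552 = 1674 kcal.
Fat: 40% × 1674 = 669.6 kcal; carbohydrate: 1004.4 kcal.
Fat: 669.6 kcal ÷ 9 kcal/g = 74.4 g.

74 g/day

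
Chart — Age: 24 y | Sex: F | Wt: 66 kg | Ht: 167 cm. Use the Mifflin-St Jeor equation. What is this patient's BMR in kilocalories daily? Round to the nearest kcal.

1423 kilocalories daily

Mifflin-St Jeor (female): BMR = 10(66) + 6.25(167) − 5(24) − 161 = 660 + 1043.75 − 120 − 161 = 1422.75 kcal/day.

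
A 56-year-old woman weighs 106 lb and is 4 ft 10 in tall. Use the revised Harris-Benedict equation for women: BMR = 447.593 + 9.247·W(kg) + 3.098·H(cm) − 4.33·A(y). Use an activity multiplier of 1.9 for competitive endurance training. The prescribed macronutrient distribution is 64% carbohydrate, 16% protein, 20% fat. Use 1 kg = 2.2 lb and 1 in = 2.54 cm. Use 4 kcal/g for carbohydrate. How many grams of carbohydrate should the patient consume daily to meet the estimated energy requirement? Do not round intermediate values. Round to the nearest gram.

Convert to metric: weight = 106 ÷ 2.2 = 48.1818 kg; height = (4×12 + 10) × 2.54 = 58 × 2.54 = 147.32 cm.
Harris-Benedict: BMR = 447.593 + 9.247(48.1818) + 3.098(147.32) − 4.33(56) = 1107.0476 kcal/day.
TEE = 1107.0476 × 1.9 = 2103.3905 kcal/day.
Carbohydrate energy = 64% × 2103.3905 = 1346.1699 kcal.
Carbohydrate = 1346.1699 ÷ 4 kcal/g = 336.5425 g.

337 g/day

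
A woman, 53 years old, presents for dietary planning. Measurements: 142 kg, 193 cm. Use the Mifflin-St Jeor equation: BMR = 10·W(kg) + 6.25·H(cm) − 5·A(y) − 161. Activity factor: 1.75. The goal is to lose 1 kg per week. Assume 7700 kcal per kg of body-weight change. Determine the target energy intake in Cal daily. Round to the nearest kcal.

Mifflin-St Jeor (female): BMR = 10(142) + 6.25(193) − 5(53) − 161 = 1420 + 1206.25 − 265 − 161 = 2200.25 kcal/day.
TEE = 2200.25 × 1.75 = 3850.4375 kcal/day.
Required daily deficit = 1 × 7700 ÷ 7 = 1100 kcal/day.
Target intake = 3850.4375 − 1100 = 2750.4375 kcal/day.

2750 Cal daily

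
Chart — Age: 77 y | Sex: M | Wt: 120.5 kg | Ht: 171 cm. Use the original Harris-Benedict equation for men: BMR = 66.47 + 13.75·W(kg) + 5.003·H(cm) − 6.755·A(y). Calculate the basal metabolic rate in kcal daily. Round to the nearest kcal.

2059 kcal daily

Harris-Benedict: BMR = 66.47 + 13.75(120.5) + 5.003(171) − 6.755(77) = 2058.723 kcal/day.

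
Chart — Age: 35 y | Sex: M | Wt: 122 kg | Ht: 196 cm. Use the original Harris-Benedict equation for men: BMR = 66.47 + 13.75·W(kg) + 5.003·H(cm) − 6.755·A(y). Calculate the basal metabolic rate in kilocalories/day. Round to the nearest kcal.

Harris-Benedict: BMR = 66.47 + 13.75(122) + 5.003(196) − 6.755(35) = 2488.133 kcal/day.

2488 kilocalories/day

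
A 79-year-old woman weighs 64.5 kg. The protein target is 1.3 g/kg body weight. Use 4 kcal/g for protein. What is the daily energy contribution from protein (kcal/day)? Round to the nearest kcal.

Protein = 1.3 g/kg × 64.5 kg = 83.85 g/day.
Protein energy = 83.85 g × 4 kcal/g = 335.4 kcal/day.

335 kcal/day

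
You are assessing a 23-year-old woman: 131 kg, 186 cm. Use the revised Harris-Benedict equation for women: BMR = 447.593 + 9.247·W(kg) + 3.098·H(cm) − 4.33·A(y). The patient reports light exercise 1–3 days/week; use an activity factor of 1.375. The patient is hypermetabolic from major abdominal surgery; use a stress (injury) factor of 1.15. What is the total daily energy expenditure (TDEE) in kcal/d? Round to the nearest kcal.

Harris-Benedict: BMR = 447.593 + 9.247(131) + 3.098(186) − 4.33(23) = 2135.588 kcal/day.
TEE = BMR × activity factor = 2135.588 × 1.375 = 2936.4335 kcal/day.
Apply stress factor: 2936.4335 × 1.15 = 3376.8985 kcal/day.

3377 kcal/d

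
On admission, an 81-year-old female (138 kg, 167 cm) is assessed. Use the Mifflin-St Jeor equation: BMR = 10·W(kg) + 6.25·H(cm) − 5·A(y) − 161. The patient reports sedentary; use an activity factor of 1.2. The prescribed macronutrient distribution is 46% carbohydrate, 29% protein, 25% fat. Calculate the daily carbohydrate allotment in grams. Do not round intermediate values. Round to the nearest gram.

Mifflin-St Jeor (female): BMR = 10(138) + 6.25(167) − 5(81) − 161 = 1380 + 1043.75 − 405 − 161 = 1857.75 kcal/day.
TEE = 1857.75 × 1.2 = 2229.3 kcal/day.
Carbohydrate energy = 46% × 2229.3 = 1025.478 kcal.
Carbohydrate = 1025.478 ÷ 4 kcal/g = 256.3695 g.

256 g/day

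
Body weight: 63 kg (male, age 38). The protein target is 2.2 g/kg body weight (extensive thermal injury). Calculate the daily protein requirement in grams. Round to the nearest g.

139 g/day

Protein = 2.2 g/kg × 63 kg = 138.6 g/day.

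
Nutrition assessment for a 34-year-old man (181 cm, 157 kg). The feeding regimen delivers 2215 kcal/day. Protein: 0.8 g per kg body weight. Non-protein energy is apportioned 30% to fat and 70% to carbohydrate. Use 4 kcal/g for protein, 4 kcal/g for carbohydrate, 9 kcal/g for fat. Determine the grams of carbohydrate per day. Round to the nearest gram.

300 g/day

Protein = 0.8 × 157 = 125.6 g → 125.6 × 4 = 502.4 kcal.
Non-protein calories = 2215 − 502.4 = 1712.6 kcal.
Fat: 30% × 1712.6 = 513.78 kcal; carbohydrate: 1198.82 kcal.
Carbohydrate: 1198.82 kcal ÷ 4 kcal/g = 299.705 g.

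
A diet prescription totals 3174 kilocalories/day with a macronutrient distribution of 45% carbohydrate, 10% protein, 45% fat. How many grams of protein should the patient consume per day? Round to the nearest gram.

Protein energy = 10% × 3174 = 317.4 kcal.
At 4 kcal/g: 317.4 ÷ 4 = 79.35 g.

79 g/day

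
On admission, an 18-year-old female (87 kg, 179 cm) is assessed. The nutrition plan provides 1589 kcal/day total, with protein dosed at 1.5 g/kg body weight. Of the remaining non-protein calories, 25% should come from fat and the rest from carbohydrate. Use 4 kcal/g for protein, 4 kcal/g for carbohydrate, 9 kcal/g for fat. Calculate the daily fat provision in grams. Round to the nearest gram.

Protein = 1.5 × 87 = 130.5 g → 130.5 × 4 = 522 kcal.
Non-protein calories = 1589 − 522 = 1067 kcal.
Fat: 25% × 1067 = 266.75 kcal; carbohydrate: 800.25 kcal.
Fat: 266.75 kcal ÷ 9 kcal/g = 29.6389 g.

30 g/day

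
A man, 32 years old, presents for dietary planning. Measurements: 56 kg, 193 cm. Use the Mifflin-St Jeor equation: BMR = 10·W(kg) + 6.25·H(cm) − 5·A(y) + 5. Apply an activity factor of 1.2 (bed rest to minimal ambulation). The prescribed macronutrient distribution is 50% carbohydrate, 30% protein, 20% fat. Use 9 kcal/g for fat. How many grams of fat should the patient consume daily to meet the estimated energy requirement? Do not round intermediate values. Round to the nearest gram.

43 g/day

Mifflin-St Jeor (male): BMR = 10(56) + 6.25(193) − 5(32) + 5 = 560 + 1206.25 − 160 + 5 = 1611.25 kcal/day.
TEE = 1611.25 × 1.2 = 1933.5 kcal/day.
Fat energy = 20% × 1933.5 = 386.7 kcal.
Fat = 386.7 ÷ 9 kcal/g = 42.9667 g.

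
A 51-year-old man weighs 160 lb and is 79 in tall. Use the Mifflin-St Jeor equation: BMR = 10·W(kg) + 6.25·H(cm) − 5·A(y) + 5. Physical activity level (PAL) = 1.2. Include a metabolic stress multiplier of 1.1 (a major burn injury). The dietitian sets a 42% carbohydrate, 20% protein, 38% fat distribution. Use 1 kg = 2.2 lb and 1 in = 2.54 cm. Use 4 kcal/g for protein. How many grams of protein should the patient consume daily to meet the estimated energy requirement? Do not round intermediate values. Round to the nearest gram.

Convert to metric: weight = 160 ÷ 2.2 = 72.7273 kg; height = 79 × 2.54 = 200.66 cm.
Mifflin-St Jeor (male): BMR = 10(72.7273) + 6.25(200.66) − 5(51) + 5 = 727.2727 + 1254.125 − 255 + 5 = 1731.3977 kcal/day.
TEE = 1731.3977 × 1.2 = 2077.6773 kcal/day.
With stress factor 1.1: 2077.6773 × 1.1 = 2285.445 kcal/day.
Protein energy = 20% × 2285.445 = 457.089 kcal.
Protein = 457.089 ÷ 4 kcal/g = 114.2723 g.

114 g/day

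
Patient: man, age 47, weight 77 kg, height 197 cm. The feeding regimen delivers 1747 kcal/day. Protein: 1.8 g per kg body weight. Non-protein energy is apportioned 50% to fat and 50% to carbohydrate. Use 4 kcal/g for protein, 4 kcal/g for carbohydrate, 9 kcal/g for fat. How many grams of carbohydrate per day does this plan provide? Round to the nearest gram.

Protein = 1.8 × 77 = 138.6 g → 138.6 × 4 = 554.4 kcal.
Non-protein calories = 1747 − 554.4 = 1192.6 kcal.
Fat: 50% × 1192.6 = 596.3 kcal; carbohydrate: 596.3 kcal.
Carbohydrate: 596.3 kcal ÷ 4 kcal/g = 149.075 g.

149 g/day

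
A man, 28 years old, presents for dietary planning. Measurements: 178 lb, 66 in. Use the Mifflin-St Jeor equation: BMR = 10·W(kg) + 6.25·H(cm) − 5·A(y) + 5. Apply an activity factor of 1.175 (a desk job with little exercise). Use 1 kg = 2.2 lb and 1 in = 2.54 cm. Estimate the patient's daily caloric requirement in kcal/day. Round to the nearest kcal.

2023 kcal/day

Convert to metric: weight = 178 ÷ 2.2 = 80.9091 kg; height = 66 × 2.54 = 167.64 cm.
Mifflin-St Jeor (male): BMR = 10(80.9091) + 6.25(167.64) − 5(28) + 5 = 809.0909 + 1047.75 − 140 + 5 = 1721.8409 kcal/day.
TEE = BMR × activity factor = 1721.8409 × 1.175 = 2023.1631 kcal/day.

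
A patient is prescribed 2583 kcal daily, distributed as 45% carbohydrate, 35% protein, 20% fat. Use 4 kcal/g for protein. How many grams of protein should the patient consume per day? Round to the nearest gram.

226 g/day

Protein energy = 35% × 2583 = 904.05 kcal.
At 4 kcal/g: 904.05 ÷ 4 = 226.0125 g.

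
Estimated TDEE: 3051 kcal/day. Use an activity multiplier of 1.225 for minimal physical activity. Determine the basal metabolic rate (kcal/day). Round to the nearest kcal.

2491 kcal/day

BMR = TEE ÷ activity factor = 3051 ÷ 1.225 = 2490.6122 kcal/day.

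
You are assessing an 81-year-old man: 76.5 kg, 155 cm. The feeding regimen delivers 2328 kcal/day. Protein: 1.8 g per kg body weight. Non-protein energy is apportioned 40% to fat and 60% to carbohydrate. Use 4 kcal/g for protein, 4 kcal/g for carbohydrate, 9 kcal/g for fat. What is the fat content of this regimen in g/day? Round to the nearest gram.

Protein = 1.8 × 76.5 = 137.7 g → 137.7 × 4 = 550.8 kcal.
Non-protein calories = 2328 − 550.8 = 1777.2 kcal.
Fat: 40% × 1777.2 = 710.88 kcal; carbohydrate: 1066.32 kcal.
Fat: 710.88 kcal ÷ 9 kcal/g = 78.9867 g.

79 g/day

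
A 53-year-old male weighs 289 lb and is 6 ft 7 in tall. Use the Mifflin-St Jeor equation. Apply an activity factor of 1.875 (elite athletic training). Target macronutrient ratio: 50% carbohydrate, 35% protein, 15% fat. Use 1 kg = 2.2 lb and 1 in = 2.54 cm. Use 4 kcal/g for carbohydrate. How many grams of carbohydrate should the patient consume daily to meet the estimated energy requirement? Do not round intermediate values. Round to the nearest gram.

Convert to metric: weight = 289 ÷ 2.2 = 131.3636 kg; height = (6×12 + 7) × 2.54 = 79 × 2.54 = 200.66 cm.
Mifflin-St Jeor (male): BMR = 10(131.3636) + 6.25(200.66) − 5(53) + 5 = 1313.6364 + 1254.125 − 265 + 5 = 2307.7614 kcal/day.
TEE = 2307.7614 × 1.875 = 4327.0526 kcal/day.
Carbohydrate energy = 50% × 4327.0526 = 2163.5263 kcal.
Carbohydrate = 2163.5263 ÷ 4 kcal/g = 540.8816 g.

541 g/day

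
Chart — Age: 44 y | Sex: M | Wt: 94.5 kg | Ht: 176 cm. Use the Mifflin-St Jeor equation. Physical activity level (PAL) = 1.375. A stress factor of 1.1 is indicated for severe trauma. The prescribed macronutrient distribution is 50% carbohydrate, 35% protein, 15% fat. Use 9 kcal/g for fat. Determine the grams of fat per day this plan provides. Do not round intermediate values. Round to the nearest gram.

46 g/day

Mifflin-St Jeor (male): BMR = 10(94.5) + 6.25(176) − 5(44) + 5 = 945 + 1100 − 220 + 5 = 1830 kcal/day.
TEE = 1830 × 1.375 = 2516.25 kcal/day.
With stress factor 1.1: 2516.25 × 1.1 = 2767.875 kcal/day.
Fat energy = 15% × 2767.875 = 415.1813 kcal.
Fat = 415.1813 ÷ 9 kcal/g = 46.1313 g.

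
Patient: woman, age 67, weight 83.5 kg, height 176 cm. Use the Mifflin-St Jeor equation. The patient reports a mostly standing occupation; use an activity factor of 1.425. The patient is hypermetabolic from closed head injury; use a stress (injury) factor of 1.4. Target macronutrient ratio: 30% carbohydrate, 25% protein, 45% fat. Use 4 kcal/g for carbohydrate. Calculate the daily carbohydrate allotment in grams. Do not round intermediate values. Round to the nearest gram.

Mifflin-St Jeor (female): BMR = 10(83.5) + 6.25(176) − 5(67) − 161 = 835 + 1100 − 335 − 161 = 1439 kcal/day.
TEE = 1439 × 1.425 = 2050.575 kcal/day.
With stress factor 1.4: 2050.575 × 1.4 = 2870.805 kcal/day.
Carbohydrate energy = 30% × 2870.805 = 861.2415 kcal.
Carbohydrate = 861.2415 ÷ 4 kcal/g = 215.3104 g.

215 g/day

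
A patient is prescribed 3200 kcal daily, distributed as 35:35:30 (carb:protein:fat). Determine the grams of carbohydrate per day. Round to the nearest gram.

280 g/day

Carbohydrate energy = 35% × 3200 = 1120 kcal.
At 4 kcal/g: 1120 ÷ 4 = 280 g.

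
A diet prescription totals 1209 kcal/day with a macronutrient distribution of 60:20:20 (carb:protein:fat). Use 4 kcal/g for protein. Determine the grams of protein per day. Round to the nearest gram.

60 g/day

Protein energy = 20% × 1209 = 241.8 kcal.
At 4 kcal/g: 241.8 ÷ 4 = 60.45 g.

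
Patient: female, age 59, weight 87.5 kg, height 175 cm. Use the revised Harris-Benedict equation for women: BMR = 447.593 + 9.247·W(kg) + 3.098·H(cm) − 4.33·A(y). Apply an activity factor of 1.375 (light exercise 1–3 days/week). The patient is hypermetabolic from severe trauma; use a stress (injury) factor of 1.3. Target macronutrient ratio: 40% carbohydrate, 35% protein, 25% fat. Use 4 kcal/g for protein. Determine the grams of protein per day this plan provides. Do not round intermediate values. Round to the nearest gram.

241 g/day

Harris-Benedict: BMR = 447.593 + 9.247(87.5) + 3.098(175) − 4.33(59) = 1543.3855 kcal/day.
TEE = 1543.3855 × 1.375 = 2122.1551 kcal/day.
With stress factor 1.3: 2122.1551 × 1.3 = 2758.8016 kcal/day.
Protein energy = 35% × 2758.8016 = 965.5806 kcal.
Protein = 965.5806 ÷ 4 kcal/g = 241.3951 g.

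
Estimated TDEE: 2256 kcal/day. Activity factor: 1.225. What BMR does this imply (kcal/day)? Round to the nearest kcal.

BMR = TEE ÷ activity factor = 2256 ÷ 1.225 = 1841.6327 kcal/day.

1842 kcal/day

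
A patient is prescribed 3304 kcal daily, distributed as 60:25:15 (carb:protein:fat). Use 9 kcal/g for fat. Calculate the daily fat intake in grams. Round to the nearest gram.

55 g/day

Fat energy = 15% × 3304 = 495.6 kcal.
At 9 kcal/g: 495.6 ÷ 9 = 55.0667 g.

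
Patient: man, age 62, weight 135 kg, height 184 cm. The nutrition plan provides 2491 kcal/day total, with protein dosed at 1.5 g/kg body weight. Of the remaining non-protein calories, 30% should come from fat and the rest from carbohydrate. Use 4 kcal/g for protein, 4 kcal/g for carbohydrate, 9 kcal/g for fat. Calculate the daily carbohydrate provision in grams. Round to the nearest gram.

Protein = 1.5 × 135 = 202.5 g → 202.5 × 4 = 810 kcal.
Non-protein calories = 2491 − 810 = 1681 kcal.
Fat: 30% × 1681 = 504.3 kcal; carbohydrate: 1176.7 kcal.
Carbohydrate: 1176.7 kcal ÷ 4 kcal/g = 294.175 g.

294 g/day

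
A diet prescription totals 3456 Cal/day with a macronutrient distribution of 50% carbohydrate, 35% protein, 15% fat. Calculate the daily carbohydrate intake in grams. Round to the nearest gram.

432 g/day

Carbohydrate energy = 50% × 3456 = 1728 kcal.
At 4 kcal/g: 1728 ÷ 4 = 432 g.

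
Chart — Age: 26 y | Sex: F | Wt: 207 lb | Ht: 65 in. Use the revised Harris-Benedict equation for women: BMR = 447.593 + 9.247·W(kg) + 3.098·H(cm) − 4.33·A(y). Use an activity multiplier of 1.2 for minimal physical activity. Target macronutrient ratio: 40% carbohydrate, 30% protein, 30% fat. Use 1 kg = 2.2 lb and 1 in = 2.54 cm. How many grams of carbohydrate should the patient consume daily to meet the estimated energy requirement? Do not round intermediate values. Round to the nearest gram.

Convert to metric: weight = 207 ÷ 2.2 = 94.0909 kg; height = 65 × 2.54 = 165.1 cm.
Harris-Benedict: BMR = 447.593 + 9.247(94.0909) + 3.098(165.1) − 4.33(26) = 1716.5514 kcal/day.
TEE = 1716.5514 × 1.2 = 2059.8617 kcal/day.
Carbohydrate energy = 40% × 2059.8617 = 823.9447 kcal.
Carbohydrate = 823.9447 ÷ 4 kcal/g = 205.9862 g.

206 g/day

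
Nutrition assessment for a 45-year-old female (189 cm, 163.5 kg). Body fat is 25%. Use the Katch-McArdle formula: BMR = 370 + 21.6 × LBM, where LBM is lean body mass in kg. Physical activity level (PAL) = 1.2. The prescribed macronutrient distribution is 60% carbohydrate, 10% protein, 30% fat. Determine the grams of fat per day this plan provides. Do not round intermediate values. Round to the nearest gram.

121 g/day

LBM = 163.5 × (1 − 0.25) = 122.625 kg. Katch-McArdle: BMR = 370 + 21.6 × 122.625 = 3018.7 kcal/day.
TEE = 3018.7 × 1.2 = 3622.44 kcal/day.
Fat energy = 30% × 3622.44 = 1086.732 kcal.
Fat = 1086.732 ÷ 9 kcal/g = 120.748 g.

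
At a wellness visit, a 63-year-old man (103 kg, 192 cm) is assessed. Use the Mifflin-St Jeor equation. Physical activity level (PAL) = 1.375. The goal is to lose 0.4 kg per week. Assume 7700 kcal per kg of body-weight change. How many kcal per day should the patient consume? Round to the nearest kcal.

2200 kcal per day

Mifflin-St Jeor (male): BMR = 10(103) + 6.25(192) − 5(63) + 5 = 1030 + 1200 − 315 + 5 = 1920 kcal/day.
TEE = 1920 × 1.375 = 2640 kcal/day.
Required daily deficit = 0.4 × 7700 ÷ 7 = 440 kcal/day.
Target intake = 2640 − 440 = 2200 kcal/day.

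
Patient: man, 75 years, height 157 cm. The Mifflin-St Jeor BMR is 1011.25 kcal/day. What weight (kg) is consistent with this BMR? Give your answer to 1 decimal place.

1011.25 = 10·W + 6.25(157) − 5(75) + 5
10·W = 1011.25 − 611.25 = 400, so W = 40 kg.

40.0 kg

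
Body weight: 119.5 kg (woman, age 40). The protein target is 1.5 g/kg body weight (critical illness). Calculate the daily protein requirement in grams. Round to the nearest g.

Protein = 1.5 g/kg × 119.5 kg = 179.25 g/day.

179 g/day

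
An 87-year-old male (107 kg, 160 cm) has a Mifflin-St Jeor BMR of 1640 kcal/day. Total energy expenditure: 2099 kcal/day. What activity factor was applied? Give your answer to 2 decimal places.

1.28

Activity factor = TEE ÷ BMR = 2099 ÷ 1640 = 1.28.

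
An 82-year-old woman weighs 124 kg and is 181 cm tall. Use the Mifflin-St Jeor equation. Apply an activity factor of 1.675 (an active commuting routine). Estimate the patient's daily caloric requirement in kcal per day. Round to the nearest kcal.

Mifflin-St Jeor (female): BMR = 10(124) + 6.25(181) − 5(82) − 161 = 1240 + 1131.25 − 410 − 161 = 1800.25 kcal/day.
TEE = BMR × activity factor = 1800.25 × 1.675 = 3015.4188 kcal/day.

3015 kcal per day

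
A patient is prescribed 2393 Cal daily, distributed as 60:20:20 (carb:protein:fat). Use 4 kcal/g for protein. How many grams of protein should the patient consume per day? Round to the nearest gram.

120 g/day

Protein energy = 20% × 2393 = 478.6 kcal.
At 4 kcal/g: 478.6 ÷ 4 = 119.65 g.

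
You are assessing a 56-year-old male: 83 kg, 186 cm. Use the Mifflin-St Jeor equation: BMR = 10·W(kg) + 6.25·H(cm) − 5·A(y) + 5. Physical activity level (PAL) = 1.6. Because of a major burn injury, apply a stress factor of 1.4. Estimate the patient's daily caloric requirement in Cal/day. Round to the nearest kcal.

3847 Cal/day

Mifflin-St Jeor (male): BMR = 10(83) + 6.25(186) − 5(56) + 5 = 830 + 1162.5 − 280 + 5 = 1717.5 kcal/day.
TEE = BMR × activity factor = 1717.5 × 1.6 = 2748 kcal/day.
Apply stress factor: 2748 × 1.4 = 3847.2 kcal/day.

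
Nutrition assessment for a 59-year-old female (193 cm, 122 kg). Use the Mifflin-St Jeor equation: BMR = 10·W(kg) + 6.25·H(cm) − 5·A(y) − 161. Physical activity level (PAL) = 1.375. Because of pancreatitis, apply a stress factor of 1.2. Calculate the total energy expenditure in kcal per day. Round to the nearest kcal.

Mifflin-St Jeor (female): BMR = 10(122) + 6.25(193) − 5(59) − 161 = 1220 + 1206.25 − 295 − 161 = 1970.25 kcal/day.
TEE = BMR × activity factor = 1970.25 × 1.375 = 2709.0938 kcal/day.
Apply stress factor: 2709.0938 × 1.2 = 3250.9125 kcal/day.

3251 kcal per day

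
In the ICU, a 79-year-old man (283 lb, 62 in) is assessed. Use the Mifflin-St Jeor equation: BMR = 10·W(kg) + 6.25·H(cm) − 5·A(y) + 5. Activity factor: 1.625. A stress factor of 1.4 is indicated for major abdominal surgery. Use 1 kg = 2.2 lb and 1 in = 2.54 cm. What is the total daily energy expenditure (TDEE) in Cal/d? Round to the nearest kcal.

Convert to metric: weight = 283 ÷ 2.2 = 128.6364 kg; height = 62 × 2.54 = 157.48 cm.
Mifflin-St Jeor (male): BMR = 10(128.6364) + 6.25(157.48) − 5(79) + 5 = 1286.3636 + 984.25 − 395 + 5 = 1880.6136 kcal/day.
TEE = BMR × activity factor = 1880.6136 × 1.625 = 3055.9972 kcal/day.
Apply stress factor: 3055.9972 × 1.4 = 4278.396 kcal/day.

4278 Cal/d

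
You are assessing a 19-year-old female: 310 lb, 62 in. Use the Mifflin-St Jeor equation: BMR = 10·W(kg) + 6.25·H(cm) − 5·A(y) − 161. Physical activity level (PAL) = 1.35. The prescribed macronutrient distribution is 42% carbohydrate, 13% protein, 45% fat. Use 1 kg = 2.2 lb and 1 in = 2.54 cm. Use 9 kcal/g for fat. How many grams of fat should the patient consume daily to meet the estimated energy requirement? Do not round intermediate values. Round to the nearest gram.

144 g/day

Convert to metric: weight = 310 ÷ 2.2 = 140.9091 kg; height = 62 × 2.54 = 157.48 cm.
Mifflin-St Jeor (female): BMR = 10(140.9091) + 6.25(157.48) − 5(19) − 161 = 1409.0909 + 984.25 − 95 − 161 = 2137.3409 kcal/day.
TEE = 2137.3409 × 1.35 = 2885.4102 kcal/day.
Fat energy = 45% × 2885.4102 = 1298.4346 kcal.
Fat = 1298.4346 ÷ 9 kcal/g = 144.2705 g.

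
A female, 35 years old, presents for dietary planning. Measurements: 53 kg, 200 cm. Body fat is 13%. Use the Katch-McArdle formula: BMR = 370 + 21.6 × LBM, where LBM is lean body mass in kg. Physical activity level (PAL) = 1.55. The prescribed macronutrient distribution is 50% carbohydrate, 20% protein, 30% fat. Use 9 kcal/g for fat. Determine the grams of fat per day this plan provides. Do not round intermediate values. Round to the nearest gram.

71 g/day

LBM = 53 × (1 − 0.13) = 46.11 kg. Katch-McArdle: BMR = 370 + 21.6 × 46.11 = 1365.976 kcal/day.
TEE = 1365.976 × 1.55 = 2117.2628 kcal/day.
Fat energy = 30% × 2117.2628 = 635.1788 kcal.
Fat = 635.1788 ÷ 9 kcal/g = 70.5754 g.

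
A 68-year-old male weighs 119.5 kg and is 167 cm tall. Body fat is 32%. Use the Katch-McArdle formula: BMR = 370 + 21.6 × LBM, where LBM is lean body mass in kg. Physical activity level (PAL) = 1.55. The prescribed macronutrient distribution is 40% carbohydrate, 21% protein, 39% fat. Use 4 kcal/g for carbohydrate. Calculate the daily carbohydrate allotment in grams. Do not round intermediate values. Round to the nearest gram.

329 g/day

LBM = 119.5 × (1 − 0.32) = 81.26 kg. Katch-McArdle: BMR = 370 + 21.6 × 81.26 = 2125.216 kcal/day.
TEE = 2125.216 × 1.55 = 3294.0848 kcal/day.
Carbohydrate energy = 40% × 3294.0848 = 1317.6339 kcal.
Carbohydrate = 1317.6339 ÷ 4 kcal/g = 329.4085 g.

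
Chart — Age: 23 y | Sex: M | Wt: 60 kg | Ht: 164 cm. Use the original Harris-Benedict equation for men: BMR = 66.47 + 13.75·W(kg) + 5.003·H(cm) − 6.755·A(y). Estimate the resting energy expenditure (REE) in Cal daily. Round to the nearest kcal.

1557 Cal daily

Harris-Benedict: BMR = 66.47 + 13.75(60) + 5.003(164) − 6.755(23) = 1556.597 kcal/day.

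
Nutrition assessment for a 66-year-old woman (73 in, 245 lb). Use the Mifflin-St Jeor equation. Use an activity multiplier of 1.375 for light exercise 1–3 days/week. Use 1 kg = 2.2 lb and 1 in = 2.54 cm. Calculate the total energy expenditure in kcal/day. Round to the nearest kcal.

2450 kcal/day

Convert to metric: weight = 245 ÷ 2.2 = 111.3636 kg; height = 73 × 2.54 = 185.42 cm.
Mifflin-St Jeor (female): BMR = 10(111.3636) + 6.25(185.42) − 5(66) − 161 = 1113.6364 + 1158.875 − 330 − 161 = 1781.5114 kcal/day.
TEE = BMR × activity factor = 1781.5114 × 1.375 = 2449.5781 kcal/day.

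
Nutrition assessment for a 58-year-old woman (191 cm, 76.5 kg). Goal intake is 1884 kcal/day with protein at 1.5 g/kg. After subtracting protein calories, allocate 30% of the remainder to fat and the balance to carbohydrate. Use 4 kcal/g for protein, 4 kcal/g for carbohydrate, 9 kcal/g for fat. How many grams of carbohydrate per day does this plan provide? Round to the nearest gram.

249 g/day

Protein = 1.5 × 76.5 = 114.75 g → 114.75 × 4 = 459 kcal.
Non-protein calories = 1884 − 459 = 1425 kcal.
Fat: 30% × 1425 = 427.5 kcal; carbohydrate: 997.5 kcal.
Carbohydrate: 997.5 kcal ÷ 4 kcal/g = 249.375 g.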